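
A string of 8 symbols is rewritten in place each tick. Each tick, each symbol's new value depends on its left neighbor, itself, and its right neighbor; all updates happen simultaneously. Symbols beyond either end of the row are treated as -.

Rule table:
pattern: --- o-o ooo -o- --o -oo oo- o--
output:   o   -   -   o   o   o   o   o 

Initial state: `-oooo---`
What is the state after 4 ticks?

oo--oooo
ooooo--o
o---oooo
ooooo--o

ooooo--o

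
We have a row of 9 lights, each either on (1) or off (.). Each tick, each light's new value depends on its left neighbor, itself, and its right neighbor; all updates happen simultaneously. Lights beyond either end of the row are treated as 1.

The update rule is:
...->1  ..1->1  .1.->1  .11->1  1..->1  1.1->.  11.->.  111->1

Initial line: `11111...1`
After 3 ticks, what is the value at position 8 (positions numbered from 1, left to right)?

1

1111.1111
111..1111
11.111111
position 8 holds 1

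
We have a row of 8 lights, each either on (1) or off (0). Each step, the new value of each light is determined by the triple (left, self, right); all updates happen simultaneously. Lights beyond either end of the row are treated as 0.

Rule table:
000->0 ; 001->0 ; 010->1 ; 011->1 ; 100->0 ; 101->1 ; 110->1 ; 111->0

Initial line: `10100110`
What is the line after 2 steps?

step 1: 11100110
step 2: 10100110

10100110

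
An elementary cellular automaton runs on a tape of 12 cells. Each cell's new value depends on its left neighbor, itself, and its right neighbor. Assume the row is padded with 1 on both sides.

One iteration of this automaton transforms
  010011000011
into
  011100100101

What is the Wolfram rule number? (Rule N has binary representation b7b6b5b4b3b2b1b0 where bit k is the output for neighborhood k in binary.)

position 11: 111 → 1  (bit 7 = 1)
position 5: 110 → 0  (bit 6 = 0)
position 0: 101 → 0  (bit 5 = 0)
position 2: 100 → 1  (bit 4 = 1)
position 4: 011 → 0  (bit 3 = 0)
position 1: 010 → 1  (bit 2 = 1)
position 3: 001 → 1  (bit 1 = 1)
position 7: 000 → 0  (bit 0 = 0)
bits b7..b0 = 10010110 = 150

150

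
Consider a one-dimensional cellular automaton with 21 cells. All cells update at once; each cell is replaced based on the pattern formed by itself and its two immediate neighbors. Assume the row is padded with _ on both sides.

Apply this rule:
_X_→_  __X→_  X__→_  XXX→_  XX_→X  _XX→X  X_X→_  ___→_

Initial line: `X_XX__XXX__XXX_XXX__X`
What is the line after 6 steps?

__XX__X_X__X_X_X_X___
__XX_________________
__XX_________________  (fixed point — unchanged through step 6)

__XX_________________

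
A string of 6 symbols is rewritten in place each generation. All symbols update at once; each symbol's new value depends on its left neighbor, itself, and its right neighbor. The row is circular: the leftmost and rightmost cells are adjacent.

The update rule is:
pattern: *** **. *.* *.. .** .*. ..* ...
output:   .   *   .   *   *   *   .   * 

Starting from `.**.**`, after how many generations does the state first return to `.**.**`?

1

generation 1: .**.**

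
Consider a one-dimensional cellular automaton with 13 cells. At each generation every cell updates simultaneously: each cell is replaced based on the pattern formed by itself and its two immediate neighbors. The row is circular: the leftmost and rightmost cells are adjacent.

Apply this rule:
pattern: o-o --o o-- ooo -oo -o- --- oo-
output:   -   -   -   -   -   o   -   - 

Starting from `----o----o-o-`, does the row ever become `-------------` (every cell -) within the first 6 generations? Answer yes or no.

no

----o----o-o-  (fixed point — unchanged through generation 6)
generation 6 is ----o----o-o-, still not uniform -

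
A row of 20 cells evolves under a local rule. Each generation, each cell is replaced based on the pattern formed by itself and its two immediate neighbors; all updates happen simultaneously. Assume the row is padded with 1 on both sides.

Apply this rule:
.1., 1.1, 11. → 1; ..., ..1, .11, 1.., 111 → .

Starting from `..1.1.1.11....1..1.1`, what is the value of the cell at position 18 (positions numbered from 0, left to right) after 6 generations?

generation 1: ..111111.1....1..11.
generation 2: .......111....1...11
generation 3: .........1....1.....
generation 4: .........1....1.....  (fixed point — unchanged through generation 6)
position 18 holds .

.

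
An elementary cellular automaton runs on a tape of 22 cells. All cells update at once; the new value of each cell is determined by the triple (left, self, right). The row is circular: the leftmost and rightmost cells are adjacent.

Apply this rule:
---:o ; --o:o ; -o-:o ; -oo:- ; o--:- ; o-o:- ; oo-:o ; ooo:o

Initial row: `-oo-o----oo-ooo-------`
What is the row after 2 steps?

step 1: o-o-o-ooo-o--oo-oooooo
step 2: o-o-o--oo-o-o-o--ooooo

o-o-o--oo-o-o-o--ooooo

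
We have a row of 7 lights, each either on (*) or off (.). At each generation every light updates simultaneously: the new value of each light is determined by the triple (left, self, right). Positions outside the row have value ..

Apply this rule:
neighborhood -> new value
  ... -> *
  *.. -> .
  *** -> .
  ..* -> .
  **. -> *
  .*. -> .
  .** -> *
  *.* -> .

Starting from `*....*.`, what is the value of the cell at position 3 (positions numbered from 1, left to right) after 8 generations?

..**...
*.**.**
..**.**
*.**.**  (repeats generation 2; period 2)
generation 8: *.**.**
position 3 holds *

*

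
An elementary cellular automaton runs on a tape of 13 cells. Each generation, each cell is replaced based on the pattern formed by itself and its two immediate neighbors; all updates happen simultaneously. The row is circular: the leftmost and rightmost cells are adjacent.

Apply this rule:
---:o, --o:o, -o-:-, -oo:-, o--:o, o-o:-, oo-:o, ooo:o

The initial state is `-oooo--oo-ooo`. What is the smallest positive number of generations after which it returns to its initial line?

--ooooo-o--oo
oo-oooo--oo-o
oo--ooooo-o--
-ooo-oooo--oo
--oo--ooooo-o
oo-ooo-oooo--
-o--oo--ooooo
--oo-ooo-oooo
oo-o--oo--ooo
oo--oo-ooo-oo
oooo-o--oo--o
oooo--oo-ooo-
-ooooo-o--oo-
o-oooo--oo-oo
o--ooooo-o--o
ooo-oooo--oo-
-oo--ooooo-o-
o-ooo-oooo--o
o--oo--ooooo-
-oo-ooo-oooo-
o-o--oo--oooo
o--oo-ooo-ooo
ooo-o--oo--oo
ooo--oo-ooo-o
ooooo-o--oo--
-oooo--oo-ooo

26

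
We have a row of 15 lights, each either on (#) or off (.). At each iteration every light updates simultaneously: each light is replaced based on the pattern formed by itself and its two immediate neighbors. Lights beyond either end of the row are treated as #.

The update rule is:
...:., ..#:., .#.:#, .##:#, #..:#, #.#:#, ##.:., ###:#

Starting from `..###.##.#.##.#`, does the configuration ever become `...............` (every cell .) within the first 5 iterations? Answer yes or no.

iteration 1: #.##.##.####.##
iteration 2: .##.##.####.###
iteration 3: ##.##.####.####
iteration 4: #.##.####.#####
iteration 5: .##.####.######
iteration 5 is .##.####.######, still not uniform .

no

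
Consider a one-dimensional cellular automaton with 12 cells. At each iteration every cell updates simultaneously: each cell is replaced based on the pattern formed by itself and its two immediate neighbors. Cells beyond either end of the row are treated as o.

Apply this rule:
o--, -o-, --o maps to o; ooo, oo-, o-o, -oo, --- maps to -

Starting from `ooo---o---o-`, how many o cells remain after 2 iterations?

3

---o-ooo-oo-
o-oo--------
count of o: 3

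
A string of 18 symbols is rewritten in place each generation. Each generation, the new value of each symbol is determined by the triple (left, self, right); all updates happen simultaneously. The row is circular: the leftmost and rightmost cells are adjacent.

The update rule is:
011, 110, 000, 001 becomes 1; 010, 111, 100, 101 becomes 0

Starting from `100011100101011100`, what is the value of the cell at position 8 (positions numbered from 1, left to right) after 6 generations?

0

generation 1: 001110101000010101
generation 2: 011010000011100000
generation 3: 111000111110101111
generation 4: 001011100010001000
generation 5: 110010101100110011
generation 6: 010100001101110110
position 8 holds 0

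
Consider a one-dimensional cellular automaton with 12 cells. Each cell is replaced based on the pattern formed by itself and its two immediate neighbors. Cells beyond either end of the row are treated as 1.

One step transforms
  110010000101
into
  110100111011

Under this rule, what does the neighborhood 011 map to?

At position 11 the neighborhood is 011; the next row has 1 there.

1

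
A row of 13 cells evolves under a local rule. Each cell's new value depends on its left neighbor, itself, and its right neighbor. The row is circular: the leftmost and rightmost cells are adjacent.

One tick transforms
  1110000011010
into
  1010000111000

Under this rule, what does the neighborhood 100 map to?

At position 3 the neighborhood is 100; the next row has 0 there.

0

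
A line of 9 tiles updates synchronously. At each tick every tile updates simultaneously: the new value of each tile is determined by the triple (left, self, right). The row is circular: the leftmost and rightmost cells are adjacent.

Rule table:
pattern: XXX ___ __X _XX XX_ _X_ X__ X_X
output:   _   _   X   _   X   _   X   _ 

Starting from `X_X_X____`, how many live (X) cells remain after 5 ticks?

3

_____X__X
X___X_XX_
_X_X___X_
X___X_X_X
XX_X_____
count of X: 3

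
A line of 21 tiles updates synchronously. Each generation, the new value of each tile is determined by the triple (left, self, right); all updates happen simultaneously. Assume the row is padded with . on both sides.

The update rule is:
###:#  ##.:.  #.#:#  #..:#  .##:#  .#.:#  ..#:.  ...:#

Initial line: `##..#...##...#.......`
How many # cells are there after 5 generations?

17

generation 1: #.#.###.#.##.########
generation 2: ######.####.########.
generation 3: #####.####.########.#
generation 4: ####.####.########.##
generation 5: ###.####.########.##.
count of #: 17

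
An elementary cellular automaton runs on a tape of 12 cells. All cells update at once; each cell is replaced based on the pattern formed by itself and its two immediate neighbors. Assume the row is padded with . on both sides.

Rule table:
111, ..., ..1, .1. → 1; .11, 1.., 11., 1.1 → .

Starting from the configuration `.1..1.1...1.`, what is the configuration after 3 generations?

1111111.11.1

11.11.1.111.
......1..1..
1111111.11.1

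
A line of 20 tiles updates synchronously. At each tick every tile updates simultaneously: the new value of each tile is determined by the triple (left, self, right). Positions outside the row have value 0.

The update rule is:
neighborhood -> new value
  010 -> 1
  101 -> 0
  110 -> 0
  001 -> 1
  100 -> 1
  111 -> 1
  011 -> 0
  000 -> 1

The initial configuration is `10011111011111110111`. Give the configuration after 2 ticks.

01000101110111011111

11101110001111100010
01000101110111011111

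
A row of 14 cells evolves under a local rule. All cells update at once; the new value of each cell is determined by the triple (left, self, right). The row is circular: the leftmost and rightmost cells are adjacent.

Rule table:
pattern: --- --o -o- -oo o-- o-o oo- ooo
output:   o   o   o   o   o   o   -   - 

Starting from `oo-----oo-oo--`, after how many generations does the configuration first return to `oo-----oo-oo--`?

28

o-oooooo-oo-oo
-oo-----oo-oo-
oo-oooooo-oo-o
--oo-----oo-oo
ooo-oooooo-oo-
o--oo-----oo-o
-ooo-oooooo-oo
oo--oo-----oo-
o-ooo-oooooo-o
-oo--oo-----oo
oo-ooo-oooooo-
o-oo--oo-----o
-oo-ooo-oooooo
oo-oo--oo-----
o-oo-ooo-ooooo
-oo-oo--oo----
oo-oo-ooo-oooo
--oo-oo--oo---
ooo-oo-ooo-ooo
---oo-oo--oo--
oooo-oo-ooo-oo
----oo-oo--oo-
ooooo-oo-ooo-o
-----oo-oo--oo
oooooo-oo-ooo-
o-----oo-oo--o
-oooooo-oo-ooo
oo-----oo-oo--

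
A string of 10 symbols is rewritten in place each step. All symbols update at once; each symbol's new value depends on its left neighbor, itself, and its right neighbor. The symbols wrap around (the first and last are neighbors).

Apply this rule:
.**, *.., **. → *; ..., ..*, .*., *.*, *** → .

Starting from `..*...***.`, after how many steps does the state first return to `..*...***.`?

10

step 1: ...*..*.**
step 2: *...*...**
step 3: **...*..*.
step 4: ***...*...
step 5: *.**...*..
step 6: ..***...*.
step 7: ..*.**...*
step 8: *...***...
step 9: .*..*.**..
step 10: ..*...***.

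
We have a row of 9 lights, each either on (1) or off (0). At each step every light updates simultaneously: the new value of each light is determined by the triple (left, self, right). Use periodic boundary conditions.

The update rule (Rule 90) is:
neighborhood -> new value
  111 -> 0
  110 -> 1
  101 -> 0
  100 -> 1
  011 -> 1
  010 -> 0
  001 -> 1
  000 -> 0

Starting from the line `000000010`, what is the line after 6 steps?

110011000

step 1: 000000101
step 2: 100001000
step 3: 010010101
step 4: 001100000
step 5: 011110000
step 6: 110011000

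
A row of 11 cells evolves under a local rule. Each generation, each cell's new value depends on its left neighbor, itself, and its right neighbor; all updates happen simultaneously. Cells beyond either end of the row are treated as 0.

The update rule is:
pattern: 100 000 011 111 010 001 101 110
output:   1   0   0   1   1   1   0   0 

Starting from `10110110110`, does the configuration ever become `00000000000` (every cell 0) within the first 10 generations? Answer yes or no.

no

10000000001
11000000011
00100000100
01110001110
10101010101
10101010101  (fixed point — unchanged through generation 10)
generation 10 is 10101010101, still not uniform 0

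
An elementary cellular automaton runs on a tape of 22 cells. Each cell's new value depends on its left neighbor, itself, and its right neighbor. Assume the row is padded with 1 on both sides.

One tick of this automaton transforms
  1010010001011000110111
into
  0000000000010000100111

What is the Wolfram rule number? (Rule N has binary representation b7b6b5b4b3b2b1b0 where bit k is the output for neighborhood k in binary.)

position 20: 111 → 1  (bit 7 = 1)
position 0: 110 → 0  (bit 6 = 0)
position 1: 101 → 0  (bit 5 = 0)
position 3: 100 → 0  (bit 4 = 0)
position 11: 011 → 1  (bit 3 = 1)
position 2: 010 → 0  (bit 2 = 0)
position 4: 001 → 0  (bit 1 = 0)
position 7: 000 → 0  (bit 0 = 0)
bits b7..b0 = 10001000 = 136

136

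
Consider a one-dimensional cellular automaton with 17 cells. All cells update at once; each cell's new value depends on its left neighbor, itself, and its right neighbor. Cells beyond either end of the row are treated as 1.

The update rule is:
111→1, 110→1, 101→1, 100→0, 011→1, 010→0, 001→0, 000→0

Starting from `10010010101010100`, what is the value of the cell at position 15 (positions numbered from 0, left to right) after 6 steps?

0

10000001010101000
10000000101010000
10000000010100000
10000000001000000
10000000000000000
10000000000000000
position 15 holds 0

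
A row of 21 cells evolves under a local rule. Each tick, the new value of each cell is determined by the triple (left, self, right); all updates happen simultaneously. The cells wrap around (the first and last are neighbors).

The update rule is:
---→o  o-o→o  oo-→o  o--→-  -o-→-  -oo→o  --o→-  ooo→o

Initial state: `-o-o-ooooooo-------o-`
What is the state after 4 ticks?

o--oooooooooooooooooo

--o-oooooooo-ooooo---
o--ooooooooooooooo-oo
o--oooooooooooooooooo
o--oooooooooooooooooo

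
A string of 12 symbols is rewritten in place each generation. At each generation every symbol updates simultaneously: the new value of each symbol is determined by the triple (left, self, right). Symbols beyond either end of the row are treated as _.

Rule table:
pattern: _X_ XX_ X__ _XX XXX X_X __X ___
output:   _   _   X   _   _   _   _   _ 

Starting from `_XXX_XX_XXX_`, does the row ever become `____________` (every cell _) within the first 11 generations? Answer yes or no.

yes

generation 1: ___________X
generation 2: ____________
all cells are _ at generation 2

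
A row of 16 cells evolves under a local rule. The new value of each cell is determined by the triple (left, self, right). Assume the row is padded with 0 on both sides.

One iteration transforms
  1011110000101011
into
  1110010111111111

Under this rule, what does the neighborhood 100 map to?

At position 6 the neighborhood is 100; the next row has 0 there.

0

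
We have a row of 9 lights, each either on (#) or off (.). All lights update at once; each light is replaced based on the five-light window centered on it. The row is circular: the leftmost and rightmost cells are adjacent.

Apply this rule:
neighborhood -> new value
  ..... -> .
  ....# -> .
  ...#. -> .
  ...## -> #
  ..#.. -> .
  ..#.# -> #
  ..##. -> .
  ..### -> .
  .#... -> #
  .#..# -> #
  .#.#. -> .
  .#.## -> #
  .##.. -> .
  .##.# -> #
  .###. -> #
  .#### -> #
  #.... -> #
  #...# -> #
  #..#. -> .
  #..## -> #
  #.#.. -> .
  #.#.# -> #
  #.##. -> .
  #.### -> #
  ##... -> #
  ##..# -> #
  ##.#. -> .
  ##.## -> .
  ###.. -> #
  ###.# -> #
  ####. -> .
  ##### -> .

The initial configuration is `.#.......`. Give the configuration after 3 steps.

step 1: ..##.....
step 2: .#..##...
step 3: ..##..##.

..##..##.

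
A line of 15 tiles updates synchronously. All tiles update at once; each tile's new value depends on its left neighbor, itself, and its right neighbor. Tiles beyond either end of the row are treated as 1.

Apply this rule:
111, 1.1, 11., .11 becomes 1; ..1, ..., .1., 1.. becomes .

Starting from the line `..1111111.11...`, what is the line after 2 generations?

generation 1: ..1111111111...
generation 2: ..1111111111...

..1111111111...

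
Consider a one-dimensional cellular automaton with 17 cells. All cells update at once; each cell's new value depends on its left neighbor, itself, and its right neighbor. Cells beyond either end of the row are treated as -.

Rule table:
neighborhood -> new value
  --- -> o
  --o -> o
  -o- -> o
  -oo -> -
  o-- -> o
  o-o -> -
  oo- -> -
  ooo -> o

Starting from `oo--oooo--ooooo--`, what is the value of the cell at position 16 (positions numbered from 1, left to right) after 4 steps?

--oo-oo-oo-ooo-oo
oo----------o----
--ooooooooooooooo
oo-ooooooooooooo-
position 16 holds o

o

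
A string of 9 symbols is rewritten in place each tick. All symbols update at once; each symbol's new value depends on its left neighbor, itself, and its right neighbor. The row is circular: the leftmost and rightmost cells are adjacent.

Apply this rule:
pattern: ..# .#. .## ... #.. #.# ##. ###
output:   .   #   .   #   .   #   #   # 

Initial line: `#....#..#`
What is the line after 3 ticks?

tick 1: #.##.#...
tick 2: ##.###.#.
tick 3: .##.#####

.##.#####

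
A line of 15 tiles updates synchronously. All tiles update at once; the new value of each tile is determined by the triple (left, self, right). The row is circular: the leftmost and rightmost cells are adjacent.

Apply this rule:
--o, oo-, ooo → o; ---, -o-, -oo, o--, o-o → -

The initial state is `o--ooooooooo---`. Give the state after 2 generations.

-o---ooooooo-o-

--o-oooooooo--o
-o---ooooooo-o-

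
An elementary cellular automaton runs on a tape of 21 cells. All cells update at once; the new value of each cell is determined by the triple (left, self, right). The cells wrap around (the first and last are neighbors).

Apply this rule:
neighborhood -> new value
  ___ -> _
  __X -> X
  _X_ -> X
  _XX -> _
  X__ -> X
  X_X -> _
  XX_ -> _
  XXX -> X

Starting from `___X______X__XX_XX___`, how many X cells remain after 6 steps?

12

__XXX____XXXX_____X__
_X_X_X__X_XX_X___XXX_
XX_X_XXXX____XX_X_X_X
X__X__XX_X__X___X_X__
XXXXXX___XXXXX_XX_XXX
XXXXX_X_X_XXX______XX
count of X: 12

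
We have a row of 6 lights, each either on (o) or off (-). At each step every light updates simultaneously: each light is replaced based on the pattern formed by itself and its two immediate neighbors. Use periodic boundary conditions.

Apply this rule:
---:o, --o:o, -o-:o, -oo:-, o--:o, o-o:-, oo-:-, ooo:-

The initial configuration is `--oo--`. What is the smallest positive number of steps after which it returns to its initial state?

oo--oo
--oo--

2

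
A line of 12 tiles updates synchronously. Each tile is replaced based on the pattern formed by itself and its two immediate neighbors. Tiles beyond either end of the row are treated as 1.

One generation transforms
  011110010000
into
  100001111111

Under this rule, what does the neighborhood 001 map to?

1

At position 6 the neighborhood is 001; the next row has 1 there.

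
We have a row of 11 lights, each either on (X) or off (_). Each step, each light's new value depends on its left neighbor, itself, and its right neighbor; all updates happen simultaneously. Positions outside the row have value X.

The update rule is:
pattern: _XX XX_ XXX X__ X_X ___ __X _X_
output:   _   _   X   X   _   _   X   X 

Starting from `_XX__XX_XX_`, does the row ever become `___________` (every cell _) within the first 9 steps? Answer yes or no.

no

step 1: ___XX______
step 2: X_X__X____X
step 3: __XXXXX__X_
step 4: XX_XXX_XXX_
step 5: X___X___X__
step 6: _X_XXX_XXXX
step 7: _X__X___XXX
step 8: _XXXXX_X_XX
step 9: __XXX__X__X
step 9 is __XXX__X__X, still not uniform _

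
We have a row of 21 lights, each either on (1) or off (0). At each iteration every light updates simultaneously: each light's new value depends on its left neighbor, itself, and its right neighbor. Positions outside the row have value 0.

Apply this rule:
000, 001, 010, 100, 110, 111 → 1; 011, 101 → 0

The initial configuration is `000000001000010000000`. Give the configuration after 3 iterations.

111111111111111111111
011111111111111111111
101111111111111111111

101111111111111111111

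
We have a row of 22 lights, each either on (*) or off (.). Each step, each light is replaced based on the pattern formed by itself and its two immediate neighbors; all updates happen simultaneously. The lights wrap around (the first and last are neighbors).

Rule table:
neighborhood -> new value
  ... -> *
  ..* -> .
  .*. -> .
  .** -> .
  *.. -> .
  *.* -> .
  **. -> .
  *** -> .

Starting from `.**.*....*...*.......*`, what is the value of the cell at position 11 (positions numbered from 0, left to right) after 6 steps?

.

......**...*...*****..
*****....*...*.......*
......**...*...*****..  (repeats step 1; period 2)
step 6: *****....*...*.......*
position 11 holds .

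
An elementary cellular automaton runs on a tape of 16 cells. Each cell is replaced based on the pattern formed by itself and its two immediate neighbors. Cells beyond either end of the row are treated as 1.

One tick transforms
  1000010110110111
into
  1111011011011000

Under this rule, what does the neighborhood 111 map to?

At position 14 the neighborhood is 111; the next row has 0 there.

0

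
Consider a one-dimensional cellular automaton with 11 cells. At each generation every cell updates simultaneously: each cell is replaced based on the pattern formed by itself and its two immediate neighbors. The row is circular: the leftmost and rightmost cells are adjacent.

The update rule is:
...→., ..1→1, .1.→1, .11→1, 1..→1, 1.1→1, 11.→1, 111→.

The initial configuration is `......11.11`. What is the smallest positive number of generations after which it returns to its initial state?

4

generation 1: 1....111111
generation 2: 11..11.....
generation 3: 1111111...1
generation 4: ......11.11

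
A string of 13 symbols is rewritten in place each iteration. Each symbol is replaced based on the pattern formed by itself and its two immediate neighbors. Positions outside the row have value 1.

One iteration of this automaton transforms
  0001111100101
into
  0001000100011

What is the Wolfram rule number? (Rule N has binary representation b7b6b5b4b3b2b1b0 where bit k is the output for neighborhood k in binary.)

104

position 4: 111 → 0  (bit 7 = 0)
position 7: 110 → 1  (bit 6 = 1)
position 11: 101 → 1  (bit 5 = 1)
position 0: 100 → 0  (bit 4 = 0)
position 3: 011 → 1  (bit 3 = 1)
position 10: 010 → 0  (bit 2 = 0)
position 2: 001 → 0  (bit 1 = 0)
position 1: 000 → 0  (bit 0 = 0)
bits b7..b0 = 01101000 = 104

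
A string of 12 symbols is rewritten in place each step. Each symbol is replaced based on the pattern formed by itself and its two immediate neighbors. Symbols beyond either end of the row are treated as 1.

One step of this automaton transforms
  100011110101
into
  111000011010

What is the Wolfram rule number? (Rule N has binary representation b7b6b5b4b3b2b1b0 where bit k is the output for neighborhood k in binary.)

113

position 5: 111 → 0  (bit 7 = 0)
position 0: 110 → 1  (bit 6 = 1)
position 8: 101 → 1  (bit 5 = 1)
position 1: 100 → 1  (bit 4 = 1)
position 4: 011 → 0  (bit 3 = 0)
position 9: 010 → 0  (bit 2 = 0)
position 3: 001 → 0  (bit 1 = 0)
position 2: 000 → 1  (bit 0 = 1)
bits b7..b0 = 01110001 = 113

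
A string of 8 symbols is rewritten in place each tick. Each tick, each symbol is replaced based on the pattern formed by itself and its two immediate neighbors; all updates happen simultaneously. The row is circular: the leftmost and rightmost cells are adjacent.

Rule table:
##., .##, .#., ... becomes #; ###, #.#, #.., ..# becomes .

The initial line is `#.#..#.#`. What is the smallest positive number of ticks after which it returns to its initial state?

#.#..#.#

1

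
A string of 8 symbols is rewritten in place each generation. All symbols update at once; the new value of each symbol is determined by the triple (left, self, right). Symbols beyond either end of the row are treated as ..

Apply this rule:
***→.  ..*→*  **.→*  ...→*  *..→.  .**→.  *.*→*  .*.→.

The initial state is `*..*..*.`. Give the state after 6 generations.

*..*..*.

generation 1: ..*..*..
generation 2: **..*..*
generation 3: .*.*..*.
generation 4: *.*..*..
generation 5: .*..*..*
generation 6: *..*..*.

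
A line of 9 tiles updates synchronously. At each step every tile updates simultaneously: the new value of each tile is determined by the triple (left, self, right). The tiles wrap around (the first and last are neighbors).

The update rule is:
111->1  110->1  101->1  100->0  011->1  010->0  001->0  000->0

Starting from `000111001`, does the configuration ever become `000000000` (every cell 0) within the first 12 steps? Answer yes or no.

no

step 1: 000111000
step 2: 000111000  (fixed point — unchanged through step 12)
step 12 is 000111000, still not uniform 0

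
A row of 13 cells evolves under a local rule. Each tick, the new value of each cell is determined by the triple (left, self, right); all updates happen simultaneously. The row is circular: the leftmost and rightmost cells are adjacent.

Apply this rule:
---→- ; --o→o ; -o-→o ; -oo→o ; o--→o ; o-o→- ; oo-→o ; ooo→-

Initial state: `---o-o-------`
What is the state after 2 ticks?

-ooo-ooo-----

--oo-oo------
-ooo-ooo-----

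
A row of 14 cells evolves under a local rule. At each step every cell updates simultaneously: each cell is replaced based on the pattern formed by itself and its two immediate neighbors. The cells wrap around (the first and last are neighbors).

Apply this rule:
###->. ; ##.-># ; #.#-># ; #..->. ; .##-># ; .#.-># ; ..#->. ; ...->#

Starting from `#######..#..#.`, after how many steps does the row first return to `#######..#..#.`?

12

step 1: #.....#..#..##
step 2: #.###.#..#..#.
step 3: ###.###..#..##
step 4: ..###.#..#..#.
step 5: #.#.###..#..#.
step 6: #####.#..#..##
step 7: ....###..#..#.
step 8: ###.#.#..#..#.
step 9: #.#####..#..##
step 10: ###...#..#..#.
step 11: #.#.#.#..#..##
step 12: #######..#..#.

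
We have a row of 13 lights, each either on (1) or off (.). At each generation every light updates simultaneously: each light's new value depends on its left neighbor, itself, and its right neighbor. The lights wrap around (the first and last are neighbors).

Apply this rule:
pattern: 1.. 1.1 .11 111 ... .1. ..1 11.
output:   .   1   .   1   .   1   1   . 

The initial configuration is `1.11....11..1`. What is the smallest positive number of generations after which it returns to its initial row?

.1.....1...1.
11....11..11.
.....1...1..1
....11..11.11
...1...1..1..
..11..11.11..
.1...1..1....
11..11.11....
...1..1.....1
..11.11....11
.1..1.....1..
11.11....11..
..1.....1...1
.11....11..11
1.....1...1..
1....11..11.1
....1...1..1.
...11..11.11.
..1...1..1...
.11..11.11...
1...1..1.....
1..11.11....1
..1..1.....1.
.11.11....11.
1..1.....1...
1.11....11..1

26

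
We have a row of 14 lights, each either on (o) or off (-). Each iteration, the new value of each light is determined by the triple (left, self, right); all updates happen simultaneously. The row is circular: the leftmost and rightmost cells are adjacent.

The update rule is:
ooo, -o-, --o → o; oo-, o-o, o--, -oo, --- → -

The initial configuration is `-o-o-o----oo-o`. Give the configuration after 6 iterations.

-o-o-o---o---o
-o-o-o--oo--oo
-o-o-o-o---o--
oo-o-o-o--oo--
---o-o-o-o---o
--oo-o-o-o--oo

--oo-o-o-o--oo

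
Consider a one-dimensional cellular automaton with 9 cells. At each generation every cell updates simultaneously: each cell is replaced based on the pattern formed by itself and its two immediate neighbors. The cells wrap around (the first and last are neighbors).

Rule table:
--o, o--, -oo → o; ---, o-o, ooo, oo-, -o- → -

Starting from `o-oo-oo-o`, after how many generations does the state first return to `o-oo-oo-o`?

--o--o--o
oo-oo-oo-
o--o--o--
-oo-oo-oo
-o--o--o-
o-oo-oo-o

6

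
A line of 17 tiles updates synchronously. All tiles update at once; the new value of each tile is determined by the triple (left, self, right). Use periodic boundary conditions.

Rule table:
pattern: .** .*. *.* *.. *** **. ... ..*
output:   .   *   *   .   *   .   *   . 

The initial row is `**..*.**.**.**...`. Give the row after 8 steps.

....**..*..*...*.
***.....*..*.*.*.
.*..***.*..******
**...*.**...****.
...*.**...*..**.*
.*.**...*.*....**
***...*.***.**...
.*..*.**.*.*...*.

.*..*.**.*.*...*.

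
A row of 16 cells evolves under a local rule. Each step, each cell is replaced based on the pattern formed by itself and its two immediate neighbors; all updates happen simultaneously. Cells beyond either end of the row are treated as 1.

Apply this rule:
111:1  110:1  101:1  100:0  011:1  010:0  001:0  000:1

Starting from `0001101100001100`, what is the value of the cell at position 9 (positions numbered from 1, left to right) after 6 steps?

0101111101101100
1011111111111100
1111111111111100
1111111111111100  (fixed point — unchanged through step 6)
position 9 holds 1

1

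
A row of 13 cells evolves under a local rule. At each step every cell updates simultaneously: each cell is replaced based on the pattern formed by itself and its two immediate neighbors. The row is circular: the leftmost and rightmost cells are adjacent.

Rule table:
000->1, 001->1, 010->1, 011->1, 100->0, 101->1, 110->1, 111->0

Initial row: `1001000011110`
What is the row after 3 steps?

1000010111111

1011011110011
1111110010110
1000010111111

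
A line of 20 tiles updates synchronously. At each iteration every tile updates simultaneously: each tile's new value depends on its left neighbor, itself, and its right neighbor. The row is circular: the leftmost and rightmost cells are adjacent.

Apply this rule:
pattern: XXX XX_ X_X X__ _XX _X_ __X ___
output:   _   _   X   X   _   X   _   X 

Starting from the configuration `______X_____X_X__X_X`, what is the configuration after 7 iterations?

XXXXX_XXXXX_XXXX_XXX
_____X_____X____X___
XXXX_XXXXX_XXXX_XXXX
____X_____X____X____
XXX_XXXXX_XXXX_XXXXX
___X_____X____X_____
XX_XXXXX_XXXX_XXXXXX

XX_XXXXX_XXXX_XXXXXX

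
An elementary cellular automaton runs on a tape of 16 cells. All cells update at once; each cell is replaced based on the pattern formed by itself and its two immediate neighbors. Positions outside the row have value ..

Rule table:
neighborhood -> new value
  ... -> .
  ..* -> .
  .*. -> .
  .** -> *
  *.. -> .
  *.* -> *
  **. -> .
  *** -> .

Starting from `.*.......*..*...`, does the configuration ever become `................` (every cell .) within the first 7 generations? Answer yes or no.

yes

generation 1: ................
all cells are . at generation 1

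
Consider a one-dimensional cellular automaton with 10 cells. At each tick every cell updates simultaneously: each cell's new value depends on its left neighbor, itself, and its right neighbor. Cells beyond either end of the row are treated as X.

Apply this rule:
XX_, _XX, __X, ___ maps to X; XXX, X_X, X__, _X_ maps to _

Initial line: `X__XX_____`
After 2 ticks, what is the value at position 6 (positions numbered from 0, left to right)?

tick 1: X_XXX_XXXX
tick 2: X_X_X_X___
position 6 holds X

X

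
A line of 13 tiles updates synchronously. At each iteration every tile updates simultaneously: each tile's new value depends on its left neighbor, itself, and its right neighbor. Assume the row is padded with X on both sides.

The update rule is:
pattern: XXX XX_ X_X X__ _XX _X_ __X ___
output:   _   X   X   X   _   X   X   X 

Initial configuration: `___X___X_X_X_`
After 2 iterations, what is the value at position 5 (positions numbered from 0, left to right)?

_

XXXXXXXXXXXXX
_____________
position 5 holds _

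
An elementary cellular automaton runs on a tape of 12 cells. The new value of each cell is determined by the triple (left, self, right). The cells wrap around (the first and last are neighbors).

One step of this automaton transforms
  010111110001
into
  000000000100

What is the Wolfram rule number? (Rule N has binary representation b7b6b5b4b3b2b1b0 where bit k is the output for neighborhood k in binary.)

1

position 4: 111 → 0  (bit 7 = 0)
position 7: 110 → 0  (bit 6 = 0)
position 0: 101 → 0  (bit 5 = 0)
position 8: 100 → 0  (bit 4 = 0)
position 3: 011 → 0  (bit 3 = 0)
position 1: 010 → 0  (bit 2 = 0)
position 10: 001 → 0  (bit 1 = 0)
position 9: 000 → 1  (bit 0 = 1)
bits b7..b0 = 00000001 = 1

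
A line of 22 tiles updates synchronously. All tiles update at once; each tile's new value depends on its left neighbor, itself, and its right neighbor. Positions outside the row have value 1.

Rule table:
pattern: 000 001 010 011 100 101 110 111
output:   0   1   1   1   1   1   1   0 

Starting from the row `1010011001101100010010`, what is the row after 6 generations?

1111111111111110111111
0000000000000011100000
1000000000000110110001
1100000000001111111011
0110000000011000001110
1111000000111100011011

1111000000111100011011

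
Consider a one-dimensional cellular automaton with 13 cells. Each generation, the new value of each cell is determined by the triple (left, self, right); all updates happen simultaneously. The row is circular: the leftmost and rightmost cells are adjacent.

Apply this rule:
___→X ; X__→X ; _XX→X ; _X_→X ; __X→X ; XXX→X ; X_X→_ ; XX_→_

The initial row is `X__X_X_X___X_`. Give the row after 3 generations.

XX_XXX_XXX_XX

generation 1: XXXX_X_XXXXX_
generation 2: XXX__X_XXXX__
generation 3: XX_XXX_XXX_XX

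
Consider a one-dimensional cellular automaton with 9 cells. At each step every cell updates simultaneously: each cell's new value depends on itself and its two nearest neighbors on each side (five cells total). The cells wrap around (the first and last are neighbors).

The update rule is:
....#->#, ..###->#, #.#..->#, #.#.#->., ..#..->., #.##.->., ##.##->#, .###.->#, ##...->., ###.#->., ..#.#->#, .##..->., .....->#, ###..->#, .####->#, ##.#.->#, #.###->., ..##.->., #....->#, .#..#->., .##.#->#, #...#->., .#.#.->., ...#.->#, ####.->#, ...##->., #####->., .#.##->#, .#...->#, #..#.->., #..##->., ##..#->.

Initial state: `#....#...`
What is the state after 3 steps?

step 1: .####.#.#
step 2: #.##.#...
step 3: ##.####.#

##.####.#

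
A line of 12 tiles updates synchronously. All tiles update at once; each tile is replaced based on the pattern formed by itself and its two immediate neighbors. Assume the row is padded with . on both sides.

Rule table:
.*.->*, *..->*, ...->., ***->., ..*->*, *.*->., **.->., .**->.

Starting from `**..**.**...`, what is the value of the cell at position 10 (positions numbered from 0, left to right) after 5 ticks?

.

tick 1: ..**.....*..
tick 2: .*..*...***.
tick 3: ******.*...*
tick 4: .......**.**
tick 5: ......*.....
position 10 holds .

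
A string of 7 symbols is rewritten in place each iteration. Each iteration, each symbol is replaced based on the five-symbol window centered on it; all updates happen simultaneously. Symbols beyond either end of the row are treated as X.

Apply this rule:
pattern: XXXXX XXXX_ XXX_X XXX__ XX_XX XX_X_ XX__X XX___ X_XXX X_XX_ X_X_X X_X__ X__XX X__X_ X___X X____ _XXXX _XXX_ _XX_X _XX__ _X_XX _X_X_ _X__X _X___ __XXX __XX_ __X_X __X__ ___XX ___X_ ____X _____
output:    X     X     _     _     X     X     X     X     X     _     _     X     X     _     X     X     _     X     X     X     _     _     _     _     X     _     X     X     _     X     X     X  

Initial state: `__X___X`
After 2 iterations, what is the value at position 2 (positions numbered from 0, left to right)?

X_X_X_X
_X____X
position 2 holds _

_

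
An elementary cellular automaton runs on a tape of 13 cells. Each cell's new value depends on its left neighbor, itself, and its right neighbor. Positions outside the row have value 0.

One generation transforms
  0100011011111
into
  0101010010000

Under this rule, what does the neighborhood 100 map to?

At position 2 the neighborhood is 100; the next row has 0 there.

0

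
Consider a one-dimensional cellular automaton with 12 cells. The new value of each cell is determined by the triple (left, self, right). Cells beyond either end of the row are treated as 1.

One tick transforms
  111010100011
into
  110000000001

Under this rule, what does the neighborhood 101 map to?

0

At position 3 the neighborhood is 101; the next row has 0 there.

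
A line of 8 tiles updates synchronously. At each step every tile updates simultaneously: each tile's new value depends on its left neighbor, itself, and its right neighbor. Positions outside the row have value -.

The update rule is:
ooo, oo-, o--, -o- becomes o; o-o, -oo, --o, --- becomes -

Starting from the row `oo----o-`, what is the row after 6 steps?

-oo---oo
--oo---o
---oo--o
----oo-o
-----o-o
-----o-o

-----o-o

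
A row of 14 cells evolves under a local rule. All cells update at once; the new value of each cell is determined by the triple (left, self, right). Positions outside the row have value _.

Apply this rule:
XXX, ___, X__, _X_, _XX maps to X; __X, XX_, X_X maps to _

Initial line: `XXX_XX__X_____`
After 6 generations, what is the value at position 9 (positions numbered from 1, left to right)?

X

generation 1: XX__X_X_XXXXXX
generation 2: X_X_X_X_XXXXX_
generation 3: X_X_X_X_XXXX_X
generation 4: X_X_X_X_XXX__X
generation 5: X_X_X_X_XX_X_X
generation 6: X_X_X_X_X__X_X
position 9 holds X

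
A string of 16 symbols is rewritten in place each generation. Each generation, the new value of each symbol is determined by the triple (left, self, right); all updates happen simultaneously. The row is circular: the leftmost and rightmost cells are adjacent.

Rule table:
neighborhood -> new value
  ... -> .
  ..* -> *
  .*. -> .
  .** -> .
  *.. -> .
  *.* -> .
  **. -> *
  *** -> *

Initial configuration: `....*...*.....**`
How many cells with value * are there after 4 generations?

3

...*...*.....*.*
..*...*.....*...
.*...*.....*....
*...*.....*.....
count of *: 3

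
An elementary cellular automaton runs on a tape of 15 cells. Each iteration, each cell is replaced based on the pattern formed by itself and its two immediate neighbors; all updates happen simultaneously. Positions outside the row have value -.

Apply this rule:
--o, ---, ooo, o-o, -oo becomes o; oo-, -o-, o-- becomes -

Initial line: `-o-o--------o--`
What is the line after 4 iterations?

o-o--ooooooo--o
-o--ooooooo--o-
o--ooooooo--o--
--ooooooo--o--o

--ooooooo--o--o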